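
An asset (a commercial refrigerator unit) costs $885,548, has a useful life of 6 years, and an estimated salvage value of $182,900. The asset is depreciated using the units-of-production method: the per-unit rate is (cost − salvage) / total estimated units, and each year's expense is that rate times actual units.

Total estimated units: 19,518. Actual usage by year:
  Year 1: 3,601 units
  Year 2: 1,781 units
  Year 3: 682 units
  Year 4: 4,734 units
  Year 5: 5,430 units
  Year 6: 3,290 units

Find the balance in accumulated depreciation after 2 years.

$193,752

Depreciable base = $885,548 − $182,900 = $702,648.
Rate = $702,648 / 19,518 units = $36 per unit.
Year 1: 3,601 × $36 = $129,636. Book value $755,912.
Year 2: 1,781 × $36 = $64,116. Book value $691,796.
Accumulated through year 2 = $885,548 − $691,796 = $193,752.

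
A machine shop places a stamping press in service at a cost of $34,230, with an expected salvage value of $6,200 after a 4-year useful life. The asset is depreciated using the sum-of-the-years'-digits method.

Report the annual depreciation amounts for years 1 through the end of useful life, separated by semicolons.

Depreciable base = $34,230 − $6,200 = $28,030.
Sum of the years' digits = 4+3+2+1 = 10.
Year 1: $28,030 × 4/10 = $11,212. Book value $23,018.
Year 2: $28,030 × 3/10 = $8,409. Book value $14,609.
Year 3: $28,030 × 2/10 = $5,606. Book value $9,003.
Year 4: $28,030 × 1/10 = $2,803. Book value $6,200.

$11,212; $8,409; $5,606; $2,803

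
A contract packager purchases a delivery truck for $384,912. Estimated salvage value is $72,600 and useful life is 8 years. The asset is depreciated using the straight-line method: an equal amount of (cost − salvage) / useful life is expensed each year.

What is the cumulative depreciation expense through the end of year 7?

Depreciable base = $384,912 − $72,600 = $312,312.
Annual expense = $312,312 / 8 = $39,039.
End of year 1: book value $345,873.
End of year 2: book value $306,834.
End of year 3: book value $267,795.
End of year 4: book value $228,756.
End of year 5: book value $189,717.
End of year 6: book value $150,678.
End of year 7: book value $111,639.
Accumulated through year 7 = $384,912 − $111,639 = $273,273.

$273,273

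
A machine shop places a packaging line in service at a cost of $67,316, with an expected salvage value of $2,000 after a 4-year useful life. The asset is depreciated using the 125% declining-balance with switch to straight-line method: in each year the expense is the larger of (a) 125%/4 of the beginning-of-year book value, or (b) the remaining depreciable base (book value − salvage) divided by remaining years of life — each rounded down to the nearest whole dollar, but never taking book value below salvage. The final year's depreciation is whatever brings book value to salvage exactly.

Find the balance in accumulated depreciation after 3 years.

Depreciable base = $67,316 − $2,000 = $65,316.
Year 1: DB = ⌊$67,316 × 125%/4⌋ = $21,036; SL = ⌊$65,316/4⌋ = $16,329 → take DB $21,036. Book value $46,280.
Year 2: DB = ⌊$46,280 × 125%/4⌋ = $14,462; SL = ⌊$44,280/3⌋ = $14,760 → take SL $14,760. Book value $31,520.
Year 3: DB = ⌊$31,520 × 125%/4⌋ = $9,850; SL = ⌊$29,520/2⌋ = $14,760 → take SL $14,760. Book value $16,760.
Accumulated through year 3 = $67,316 − $16,760 = $50,556.

$50,556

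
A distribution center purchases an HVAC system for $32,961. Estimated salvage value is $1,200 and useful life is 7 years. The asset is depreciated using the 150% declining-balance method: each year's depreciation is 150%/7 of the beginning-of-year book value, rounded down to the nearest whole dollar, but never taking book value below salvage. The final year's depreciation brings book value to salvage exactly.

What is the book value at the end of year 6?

$7,756

Depreciable base = $32,961 − $1,200 = $31,761.
Year 1: ⌊$32,961 × 150%/7⌋ = $7,063. Book value $25,898.
Year 2: ⌊$25,898 × 150%/7⌋ = $5,549. Book value $20,349.
Year 3: ⌊$20,349 × 150%/7⌋ = $4,360. Book value $15,989.
Year 4: ⌊$15,989 × 150%/7⌋ = $3,426. Book value $12,563.
Year 5: ⌊$12,563 × 150%/7⌋ = $2,692. Book value $9,871.
Year 6: ⌊$9,871 × 150%/7⌋ = $2,115. Book value $7,756.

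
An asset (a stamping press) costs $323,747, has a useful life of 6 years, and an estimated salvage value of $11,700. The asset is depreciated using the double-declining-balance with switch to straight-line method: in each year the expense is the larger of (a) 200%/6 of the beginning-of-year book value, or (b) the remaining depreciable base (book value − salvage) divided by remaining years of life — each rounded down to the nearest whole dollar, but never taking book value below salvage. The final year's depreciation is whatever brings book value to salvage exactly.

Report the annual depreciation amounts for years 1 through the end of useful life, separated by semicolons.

Depreciable base = $323,747 − $11,700 = $312,047.
Year 1: DB = ⌊$323,747 × 200%/6⌋ = $107,915; SL = ⌊$312,047/6⌋ = $52,007 → take DB $107,915. Book value $215,832.
Year 2: DB = ⌊$215,832 × 200%/6⌋ = $71,944; SL = ⌊$204,132/5⌋ = $40,826 → take DB $71,944. Book value $143,888.
Year 3: DB = ⌊$143,888 × 200%/6⌋ = $47,962; SL = ⌊$132,188/4⌋ = $33,047 → take DB $47,962. Book value $95,926.
Year 4: DB = ⌊$95,926 × 200%/6⌋ = $31,975; SL = ⌊$84,226/3⌋ = $28,075 → take DB $31,975. Book value $63,951.
Year 5: DB = ⌊$63,951 × 200%/6⌋ = $21,317; SL = ⌊$52,251/2⌋ = $26,125 → take SL $26,125. Book value $37,826.
Year 6 (final): $37,826 − $11,700 = $26,126. Book value $11,700.

$107,915; $71,944; $47,962; $31,975; $26,125; $26,126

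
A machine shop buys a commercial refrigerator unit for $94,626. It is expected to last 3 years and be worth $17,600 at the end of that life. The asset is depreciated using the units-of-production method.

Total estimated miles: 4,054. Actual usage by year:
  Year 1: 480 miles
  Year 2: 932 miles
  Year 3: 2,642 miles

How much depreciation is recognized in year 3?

Depreciable base = $94,626 − $17,600 = $77,026.
Rate = $77,026 / 4,054 miles = $19 per mile.
Year 1: 480 × $19 = $9,120. Book value $85,506.
Year 2: 932 × $19 = $17,708. Book value $67,798.
Year 3: 2,642 × $19 = $50,198. Book value $17,600.

$50,198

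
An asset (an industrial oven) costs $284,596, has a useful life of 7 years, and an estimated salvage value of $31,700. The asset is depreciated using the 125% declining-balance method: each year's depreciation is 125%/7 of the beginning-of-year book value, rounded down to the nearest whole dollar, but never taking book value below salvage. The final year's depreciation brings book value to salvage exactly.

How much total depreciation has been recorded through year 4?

Depreciable base = $284,596 − $31,700 = $252,896.
Year 1: ⌊$284,596 × 125%/7⌋ = $50,820. Book value $233,776.
Year 2: ⌊$233,776 × 125%/7⌋ = $41,745. Book value $192,031.
Year 3: ⌊$192,031 × 125%/7⌋ = $34,291. Book value $157,740.
Year 4: ⌊$157,740 × 125%/7⌋ = $28,167. Book value $129,573.
Accumulated through year 4 = $284,596 − $129,573 = $155,023.

$155,023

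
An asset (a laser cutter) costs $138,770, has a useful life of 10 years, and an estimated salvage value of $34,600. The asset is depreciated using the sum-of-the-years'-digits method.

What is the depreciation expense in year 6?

Depreciable base = $138,770 − $34,600 = $104,170.
Sum of the years' digits = 10+9+8+7+6+5+4+3+2+1 = 55.
Year 1: $104,170 × 10/55 = $18,940. Book value $119,830.
Year 2: $104,170 × 9/55 = $17,046. Book value $102,784.
Year 3: $104,170 × 8/55 = $15,152. Book value $87,632.
Year 4: $104,170 × 7/55 = $13,258. Book value $74,374.
Year 5: $104,170 × 6/55 = $11,364. Book value $63,010.
Year 6: $104,170 × 5/55 = $9,470. Book value $53,540.

$9,470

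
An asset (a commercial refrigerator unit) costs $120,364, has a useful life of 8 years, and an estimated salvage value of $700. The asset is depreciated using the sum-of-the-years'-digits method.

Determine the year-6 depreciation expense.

$9,972

Depreciable base = $120,364 − $700 = $119,664.
Sum of the years' digits = 8+7+6+5+4+3+2+1 = 36.
Year 1: $119,664 × 8/36 = $26,592. Book value $93,772.
Year 2: $119,664 × 7/36 = $23,268. Book value $70,504.
Year 3: $119,664 × 6/36 = $19,944. Book value $50,560.
Year 4: $119,664 × 5/36 = $16,620. Book value $33,940.
Year 5: $119,664 × 4/36 = $13,296. Book value $20,644.
Year 6: $119,664 × 3/36 = $9,972. Book value $10,672.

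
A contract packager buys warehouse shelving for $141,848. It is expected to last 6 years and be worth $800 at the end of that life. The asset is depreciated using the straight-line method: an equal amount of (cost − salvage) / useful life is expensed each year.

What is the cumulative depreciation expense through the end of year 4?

Depreciable base = $141,848 − $800 = $141,048.
Annual expense = $141,048 / 6 = $23,508.
End of year 1: book value $118,340.
End of year 2: book value $94,832.
End of year 3: book value $71,324.
End of year 4: book value $47,816.
Accumulated through year 4 = $141,848 − $47,816 = $94,032.

$94,032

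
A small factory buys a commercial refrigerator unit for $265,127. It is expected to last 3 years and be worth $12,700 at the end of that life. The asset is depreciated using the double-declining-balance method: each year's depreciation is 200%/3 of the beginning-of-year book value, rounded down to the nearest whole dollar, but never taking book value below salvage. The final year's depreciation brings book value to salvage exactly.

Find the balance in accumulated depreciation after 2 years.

Depreciable base = $265,127 − $12,700 = $252,427.
Year 1: ⌊$265,127 × 200%/3⌋ = $176,751. Book value $88,376.
Year 2: ⌊$88,376 × 200%/3⌋ = $58,917. Book value $29,459.
Accumulated through year 2 = $265,127 − $29,459 = $235,668.

$235,668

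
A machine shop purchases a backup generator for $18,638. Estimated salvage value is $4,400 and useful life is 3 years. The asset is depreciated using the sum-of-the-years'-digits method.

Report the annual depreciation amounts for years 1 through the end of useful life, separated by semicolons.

$7,119; $4,746; $2,373

Depreciable base = $18,638 − $4,400 = $14,238.
Sum of the years' digits = 3+2+1 = 6.
Year 1: $14,238 × 3/6 = $7,119. Book value $11,519.
Year 2: $14,238 × 2/6 = $4,746. Book value $6,773.
Year 3: $14,238 × 1/6 = $2,373. Book value $4,400.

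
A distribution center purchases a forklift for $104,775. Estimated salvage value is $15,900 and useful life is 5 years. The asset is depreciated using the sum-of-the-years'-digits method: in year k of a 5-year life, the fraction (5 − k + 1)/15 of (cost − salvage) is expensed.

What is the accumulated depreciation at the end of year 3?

Depreciable base = $104,775 − $15,900 = $88,875.
Sum of the years' digits = 5+4+3+2+1 = 15.
Year 1: $88,875 × 5/15 = $29,625. Book value $75,150.
Year 2: $88,875 × 4/15 = $23,700. Book value $51,450.
Year 3: $88,875 × 3/15 = $17,775. Book value $33,675.
Accumulated through year 3 = $104,775 − $33,675 = $71,100.

$71,100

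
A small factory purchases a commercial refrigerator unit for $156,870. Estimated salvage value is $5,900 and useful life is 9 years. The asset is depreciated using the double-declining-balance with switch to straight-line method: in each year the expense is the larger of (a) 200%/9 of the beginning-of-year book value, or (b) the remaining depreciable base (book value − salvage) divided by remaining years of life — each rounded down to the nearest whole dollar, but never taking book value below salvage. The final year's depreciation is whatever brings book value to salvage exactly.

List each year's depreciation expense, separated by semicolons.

Depreciable base = $156,870 − $5,900 = $150,970.
Year 1: DB = ⌊$156,870 × 200%/9⌋ = $34,860; SL = ⌊$150,970/9⌋ = $16,774 → take DB $34,860. Book value $122,010.
Year 2: DB = ⌊$122,010 × 200%/9⌋ = $27,113; SL = ⌊$116,110/8⌋ = $14,513 → take DB $27,113. Book value $94,897.
Year 3: DB = ⌊$94,897 × 200%/9⌋ = $21,088; SL = ⌊$88,997/7⌋ = $12,713 → take DB $21,088. Book value $73,809.
Year 4: DB = ⌊$73,809 × 200%/9⌋ = $16,402; SL = ⌊$67,909/6⌋ = $11,318 → take DB $16,402. Book value $57,407.
Year 5: DB = ⌊$57,407 × 200%/9⌋ = $12,757; SL = ⌊$51,507/5⌋ = $10,301 → take DB $12,757. Book value $44,650.
Year 6: DB = ⌊$44,650 × 200%/9⌋ = $9,922; SL = ⌊$38,750/4⌋ = $9,687 → take DB $9,922. Book value $34,728.
Year 7: DB = ⌊$34,728 × 200%/9⌋ = $7,717; SL = ⌊$28,828/3⌋ = $9,609 → take SL $9,609. Book value $25,119.
Year 8: DB = ⌊$25,119 × 200%/9⌋ = $5,582; SL = ⌊$19,219/2⌋ = $9,609 → take SL $9,609. Book value $15,510.
Year 9 (final): $15,510 − $5,900 = $9,610. Book value $5,900.

$34,860; $27,113; $21,088; $16,402; $12,757; $9,922; $9,609; $9,609; $9,610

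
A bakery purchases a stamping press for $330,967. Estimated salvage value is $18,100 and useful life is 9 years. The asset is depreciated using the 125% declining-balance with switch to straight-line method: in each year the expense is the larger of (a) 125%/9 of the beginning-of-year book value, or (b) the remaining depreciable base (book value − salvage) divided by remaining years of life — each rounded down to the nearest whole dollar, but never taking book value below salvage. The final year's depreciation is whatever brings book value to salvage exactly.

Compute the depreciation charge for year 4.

$32,205

Depreciable base = $330,967 − $18,100 = $312,867.
Year 1: DB = ⌊$330,967 × 125%/9⌋ = $45,967; SL = ⌊$312,867/9⌋ = $34,763 → take DB $45,967. Book value $285,000.
Year 2: DB = ⌊$285,000 × 125%/9⌋ = $39,583; SL = ⌊$266,900/8⌋ = $33,362 → take DB $39,583. Book value $245,417.
Year 3: DB = ⌊$245,417 × 125%/9⌋ = $34,085; SL = ⌊$227,317/7⌋ = $32,473 → take DB $34,085. Book value $211,332.
Year 4: DB = ⌊$211,332 × 125%/9⌋ = $29,351; SL = ⌊$193,232/6⌋ = $32,205 → take SL $32,205. Book value $179,127.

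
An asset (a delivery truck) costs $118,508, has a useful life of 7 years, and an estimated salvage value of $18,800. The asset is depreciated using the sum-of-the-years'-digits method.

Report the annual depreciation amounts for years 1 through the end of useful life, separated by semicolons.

Depreciable base = $118,508 − $18,800 = $99,708.
Sum of the years' digits = 7+6+5+4+3+2+1 = 28.
Year 1: $99,708 × 7/28 = $24,927. Book value $93,581.
Year 2: $99,708 × 6/28 = $21,366. Book value $72,215.
Year 3: $99,708 × 5/28 = $17,805. Book value $54,410.
Year 4: $99,708 × 4/28 = $14,244. Book value $40,166.
Year 5: $99,708 × 3/28 = $10,683. Book value $29,483.
Year 6: $99,708 × 2/28 = $7,122. Book value $22,361.
Year 7: $99,708 × 1/28 = $3,561. Book value $18,800.

$24,927; $21,366; $17,805; $14,244; $10,683; $7,122; $3,561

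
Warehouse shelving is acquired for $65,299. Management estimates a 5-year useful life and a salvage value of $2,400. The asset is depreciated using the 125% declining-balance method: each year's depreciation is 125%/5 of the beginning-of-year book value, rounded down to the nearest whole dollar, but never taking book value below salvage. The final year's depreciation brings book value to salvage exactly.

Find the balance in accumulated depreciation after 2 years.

$28,567

Depreciable base = $65,299 − $2,400 = $62,899.
Year 1: ⌊$65,299 × 125%/5⌋ = $16,324. Book value $48,975.
Year 2: ⌊$48,975 × 125%/5⌋ = $12,243. Book value $36,732.
Accumulated through year 2 = $65,299 − $36,732 = $28,567.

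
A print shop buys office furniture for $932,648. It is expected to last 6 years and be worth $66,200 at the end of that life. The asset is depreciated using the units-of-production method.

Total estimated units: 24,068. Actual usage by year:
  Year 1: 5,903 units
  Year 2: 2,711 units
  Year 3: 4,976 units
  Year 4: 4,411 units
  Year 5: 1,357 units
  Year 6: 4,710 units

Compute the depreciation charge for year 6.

Depreciable base = $932,648 − $66,200 = $866,448.
Rate = $866,448 / 24,068 units = $36 per unit.
Year 1: 5,903 × $36 = $212,508. Book value $720,140.
Year 2: 2,711 × $36 = $97,596. Book value $622,544.
Year 3: 4,976 × $36 = $179,136. Book value $443,408.
Year 4: 4,411 × $36 = $158,796. Book value $284,612.
Year 5: 1,357 × $36 = $48,852. Book value $235,760.
Year 6: 4,710 × $36 = $169,560. Book value $66,200.

$169,560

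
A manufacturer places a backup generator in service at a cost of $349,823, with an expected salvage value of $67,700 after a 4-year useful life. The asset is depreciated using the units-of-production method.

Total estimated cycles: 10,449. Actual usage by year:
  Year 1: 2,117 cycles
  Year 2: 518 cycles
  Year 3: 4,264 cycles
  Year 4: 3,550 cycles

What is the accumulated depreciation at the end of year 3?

Depreciable base = $349,823 − $67,700 = $282,123.
Rate = $282,123 / 10,449 cycles = $27 per cycle.
Year 1: 2,117 × $27 = $57,159. Book value $292,664.
Year 2: 518 × $27 = $13,986. Book value $278,678.
Year 3: 4,264 × $27 = $115,128. Book value $163,550.
Accumulated through year 3 = $349,823 − $163,550 = $186,273.

$186,273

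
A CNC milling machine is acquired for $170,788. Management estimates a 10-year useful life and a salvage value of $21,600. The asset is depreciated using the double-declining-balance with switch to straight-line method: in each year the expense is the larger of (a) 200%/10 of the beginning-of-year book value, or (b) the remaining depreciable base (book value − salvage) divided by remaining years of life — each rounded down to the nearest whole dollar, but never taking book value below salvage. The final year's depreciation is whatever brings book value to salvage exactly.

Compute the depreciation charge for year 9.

$5,731

Depreciable base = $170,788 − $21,600 = $149,188.
Year 1: DB = ⌊$170,788 × 200%/10⌋ = $34,157; SL = ⌊$149,188/10⌋ = $14,918 → take DB $34,157. Book value $136,631.
Year 2: DB = ⌊$136,631 × 200%/10⌋ = $27,326; SL = ⌊$115,031/9⌋ = $12,781 → take DB $27,326. Book value $109,305.
Year 3: DB = ⌊$109,305 × 200%/10⌋ = $21,861; SL = ⌊$87,705/8⌋ = $10,963 → take DB $21,861. Book value $87,444.
Year 4: DB = ⌊$87,444 × 200%/10⌋ = $17,488; SL = ⌊$65,844/7⌋ = $9,406 → take DB $17,488. Book value $69,956.
Year 5: DB = ⌊$69,956 × 200%/10⌋ = $13,991; SL = ⌊$48,356/6⌋ = $8,059 → take DB $13,991. Book value $55,965.
Year 6: DB = ⌊$55,965 × 200%/10⌋ = $11,193; SL = ⌊$34,365/5⌋ = $6,873 → take DB $11,193. Book value $44,772.
Year 7: DB = ⌊$44,772 × 200%/10⌋ = $8,954; SL = ⌊$23,172/4⌋ = $5,793 → take DB $8,954. Book value $35,818.
Year 8: DB = ⌊$35,818 × 200%/10⌋ = $7,163; SL = ⌊$14,218/3⌋ = $4,739 → take DB $7,163. Book value $28,655.
Year 9: DB = ⌊$28,655 × 200%/10⌋ = $5,731; SL = ⌊$7,055/2⌋ = $3,527 → take DB $5,731. Book value $22,924.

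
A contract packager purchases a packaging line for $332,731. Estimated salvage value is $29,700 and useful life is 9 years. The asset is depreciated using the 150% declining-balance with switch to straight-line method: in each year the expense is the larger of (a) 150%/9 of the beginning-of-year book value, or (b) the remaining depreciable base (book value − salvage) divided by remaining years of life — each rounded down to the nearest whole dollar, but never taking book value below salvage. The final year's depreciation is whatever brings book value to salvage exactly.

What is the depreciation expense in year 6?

$26,004

Depreciable base = $332,731 − $29,700 = $303,031.
Year 1: DB = ⌊$332,731 × 150%/9⌋ = $55,455; SL = ⌊$303,031/9⌋ = $33,670 → take DB $55,455. Book value $277,276.
Year 2: DB = ⌊$277,276 × 150%/9⌋ = $46,212; SL = ⌊$247,576/8⌋ = $30,947 → take DB $46,212. Book value $231,064.
Year 3: DB = ⌊$231,064 × 150%/9⌋ = $38,510; SL = ⌊$201,364/7⌋ = $28,766 → take DB $38,510. Book value $192,554.
Year 4: DB = ⌊$192,554 × 150%/9⌋ = $32,092; SL = ⌊$162,854/6⌋ = $27,142 → take DB $32,092. Book value $160,462.
Year 5: DB = ⌊$160,462 × 150%/9⌋ = $26,743; SL = ⌊$130,762/5⌋ = $26,152 → take DB $26,743. Book value $133,719.
Year 6: DB = ⌊$133,719 × 150%/9⌋ = $22,286; SL = ⌊$104,019/4⌋ = $26,004 → take SL $26,004. Book value $107,715.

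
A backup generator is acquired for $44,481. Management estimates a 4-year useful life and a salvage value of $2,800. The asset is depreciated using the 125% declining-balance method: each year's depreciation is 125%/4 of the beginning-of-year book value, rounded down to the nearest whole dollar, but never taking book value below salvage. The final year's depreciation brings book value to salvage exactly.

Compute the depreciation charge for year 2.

$9,556

Depreciable base = $44,481 − $2,800 = $41,681.
Year 1: ⌊$44,481 × 125%/4⌋ = $13,900. Book value $30,581.
Year 2: ⌊$30,581 × 125%/4⌋ = $9,556. Book value $21,025.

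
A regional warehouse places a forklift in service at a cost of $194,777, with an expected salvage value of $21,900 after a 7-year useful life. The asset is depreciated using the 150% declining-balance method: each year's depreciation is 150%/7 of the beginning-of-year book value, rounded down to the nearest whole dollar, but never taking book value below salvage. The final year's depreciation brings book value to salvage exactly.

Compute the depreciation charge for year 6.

Depreciable base = $194,777 − $21,900 = $172,877.
Year 1: ⌊$194,777 × 150%/7⌋ = $41,737. Book value $153,040.
Year 2: ⌊$153,040 × 150%/7⌋ = $32,794. Book value $120,246.
Year 3: ⌊$120,246 × 150%/7⌋ = $25,767. Book value $94,479.
Year 4: ⌊$94,479 × 150%/7⌋ = $20,245. Book value $74,234.
Year 5: ⌊$74,234 × 150%/7⌋ = $15,907. Book value $58,327.
Year 6: ⌊$58,327 × 150%/7⌋ = $12,498. Book value $45,829.

$12,498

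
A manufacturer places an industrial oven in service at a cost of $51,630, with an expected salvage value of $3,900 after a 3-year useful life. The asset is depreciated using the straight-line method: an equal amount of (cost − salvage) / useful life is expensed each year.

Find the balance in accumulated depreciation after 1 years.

$15,910

Depreciable base = $51,630 − $3,900 = $47,730.
Annual expense = $47,730 / 3 = $15,910.
End of year 1: book value $35,720.
Accumulated through year 1 = $51,630 − $35,720 = $15,910.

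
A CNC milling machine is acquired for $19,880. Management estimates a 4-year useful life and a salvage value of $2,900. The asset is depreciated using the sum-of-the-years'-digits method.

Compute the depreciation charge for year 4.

Depreciable base = $19,880 − $2,900 = $16,980.
Sum of the years' digits = 4+3+2+1 = 10.
Year 1: $16,980 × 4/10 = $6,792. Book value $13,088.
Year 2: $16,980 × 3/10 = $5,094. Book value $7,994.
Year 3: $16,980 × 2/10 = $3,396. Book value $4,598.
Year 4: $16,980 × 1/10 = $1,698. Book value $2,900.

$1,698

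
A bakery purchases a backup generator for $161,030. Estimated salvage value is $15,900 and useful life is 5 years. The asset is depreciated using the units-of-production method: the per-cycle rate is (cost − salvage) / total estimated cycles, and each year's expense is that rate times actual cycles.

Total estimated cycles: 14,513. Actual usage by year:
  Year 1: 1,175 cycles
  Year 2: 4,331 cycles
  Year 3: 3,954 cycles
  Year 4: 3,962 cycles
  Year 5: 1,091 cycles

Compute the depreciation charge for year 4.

$39,620

Depreciable base = $161,030 − $15,900 = $145,130.
Rate = $145,130 / 14,513 cycles = $10 per cycle.
Year 1: 1,175 × $10 = $11,750. Book value $149,280.
Year 2: 4,331 × $10 = $43,310. Book value $105,970.
Year 3: 3,954 × $10 = $39,540. Book value $66,430.
Year 4: 3,962 × $10 = $39,620. Book value $26,810.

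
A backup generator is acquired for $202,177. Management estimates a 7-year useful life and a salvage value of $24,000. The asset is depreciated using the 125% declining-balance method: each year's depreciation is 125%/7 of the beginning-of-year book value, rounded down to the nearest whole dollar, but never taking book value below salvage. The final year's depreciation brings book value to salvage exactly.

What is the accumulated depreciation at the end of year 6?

Depreciable base = $202,177 − $24,000 = $178,177.
Year 1: ⌊$202,177 × 125%/7⌋ = $36,103. Book value $166,074.
Year 2: ⌊$166,074 × 125%/7⌋ = $29,656. Book value $136,418.
Year 3: ⌊$136,418 × 125%/7⌋ = $24,360. Book value $112,058.
Year 4: ⌊$112,058 × 125%/7⌋ = $20,010. Book value $92,048.
Year 5: ⌊$92,048 × 125%/7⌋ = $16,437. Book value $75,611.
Year 6: ⌊$75,611 × 125%/7⌋ = $13,501. Book value $62,110.
Accumulated through year 6 = $202,177 − $62,110 = $140,067.

$140,067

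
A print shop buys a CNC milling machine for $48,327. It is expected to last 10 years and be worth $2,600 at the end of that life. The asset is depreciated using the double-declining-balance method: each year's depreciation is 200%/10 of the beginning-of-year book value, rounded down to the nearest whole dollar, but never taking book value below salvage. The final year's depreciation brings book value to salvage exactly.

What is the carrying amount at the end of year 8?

Depreciable base = $48,327 − $2,600 = $45,727.
Year 1: ⌊$48,327 × 200%/10⌋ = $9,665. Book value $38,662.
Year 2: ⌊$38,662 × 200%/10⌋ = $7,732. Book value $30,930.
Year 3: ⌊$30,930 × 200%/10⌋ = $6,186. Book value $24,744.
Year 4: ⌊$24,744 × 200%/10⌋ = $4,948. Book value $19,796.
Year 5: ⌊$19,796 × 200%/10⌋ = $3,959. Book value $15,837.
Year 6: ⌊$15,837 × 200%/10⌋ = $3,167. Book value $12,670.
Year 7: ⌊$12,670 × 200%/10⌋ = $2,534. Book value $10,136.
Year 8: ⌊$10,136 × 200%/10⌋ = $2,027. Book value $8,109.

$8,109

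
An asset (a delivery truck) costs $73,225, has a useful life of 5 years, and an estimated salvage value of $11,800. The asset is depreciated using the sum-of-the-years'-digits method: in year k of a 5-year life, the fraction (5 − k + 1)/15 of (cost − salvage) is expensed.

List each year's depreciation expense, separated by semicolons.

Depreciable base = $73,225 − $11,800 = $61,425.
Sum of the years' digits = 5+4+3+2+1 = 15.
Year 1: $61,425 × 5/15 = $20,475. Book value $52,750.
Year 2: $61,425 × 4/15 = $16,380. Book value $36,370.
Year 3: $61,425 × 3/15 = $12,285. Book value $24,085.
Year 4: $61,425 × 2/15 = $8,190. Book value $15,895.
Year 5: $61,425 × 1/15 = $4,095. Book value $11,800.

$20,475; $16,380; $12,285; $8,190; $4,095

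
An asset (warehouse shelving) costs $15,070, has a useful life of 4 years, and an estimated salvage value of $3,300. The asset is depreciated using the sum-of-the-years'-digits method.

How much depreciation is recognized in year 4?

Depreciable base = $15,070 − $3,300 = $11,770.
Sum of the years' digits = 4+3+2+1 = 10.
Year 1: $11,770 × 4/10 = $4,708. Book value $10,362.
Year 2: $11,770 × 3/10 = $3,531. Book value $6,831.
Year 3: $11,770 × 2/10 = $2,354. Book value $4,477.
Year 4: $11,770 × 1/10 = $1,177. Book value $3,300.

$1,177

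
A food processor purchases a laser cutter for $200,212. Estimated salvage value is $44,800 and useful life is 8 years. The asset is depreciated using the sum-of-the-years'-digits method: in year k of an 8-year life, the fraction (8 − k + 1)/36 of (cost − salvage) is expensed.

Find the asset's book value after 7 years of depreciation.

$49,117

Depreciable base = $200,212 − $44,800 = $155,412.
Sum of the years' digits = 8+7+6+5+4+3+2+1 = 36.
Year 1: $155,412 × 8/36 = $34,536. Book value $165,676.
Year 2: $155,412 × 7/36 = $30,219. Book value $135,457.
Year 3: $155,412 × 6/36 = $25,902. Book value $109,555.
Year 4: $155,412 × 5/36 = $21,585. Book value $87,970.
Year 5: $155,412 × 4/36 = $17,268. Book value $70,702.
Year 6: $155,412 × 3/36 = $12,951. Book value $57,751.
Year 7: $155,412 × 2/36 = $8,634. Book value $49,117.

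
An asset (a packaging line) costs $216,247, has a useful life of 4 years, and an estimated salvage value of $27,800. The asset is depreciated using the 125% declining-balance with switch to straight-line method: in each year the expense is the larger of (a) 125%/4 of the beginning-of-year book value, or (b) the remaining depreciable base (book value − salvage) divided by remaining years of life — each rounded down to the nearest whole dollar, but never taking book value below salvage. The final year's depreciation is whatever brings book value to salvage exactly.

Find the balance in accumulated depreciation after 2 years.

$114,036

Depreciable base = $216,247 − $27,800 = $188,447.
Year 1: DB = ⌊$216,247 × 125%/4⌋ = $67,577; SL = ⌊$188,447/4⌋ = $47,111 → take DB $67,577. Book value $148,670.
Year 2: DB = ⌊$148,670 × 125%/4⌋ = $46,459; SL = ⌊$120,870/3⌋ = $40,290 → take DB $46,459. Book value $102,211.
Accumulated through year 2 = $216,247 − $102,211 = $114,036.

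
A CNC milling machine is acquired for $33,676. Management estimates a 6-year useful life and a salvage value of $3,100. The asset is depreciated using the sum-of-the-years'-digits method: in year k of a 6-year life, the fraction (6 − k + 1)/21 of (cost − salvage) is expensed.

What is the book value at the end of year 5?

$4,556

Depreciable base = $33,676 − $3,100 = $30,576.
Sum of the years' digits = 6+5+4+3+2+1 = 21.
Year 1: $30,576 × 6/21 = $8,736. Book value $24,940.
Year 2: $30,576 × 5/21 = $7,280. Book value $17,660.
Year 3: $30,576 × 4/21 = $5,824. Book value $11,836.
Year 4: $30,576 × 3/21 = $4,368. Book value $7,468.
Year 5: $30,576 × 2/21 = $2,912. Book value $4,556.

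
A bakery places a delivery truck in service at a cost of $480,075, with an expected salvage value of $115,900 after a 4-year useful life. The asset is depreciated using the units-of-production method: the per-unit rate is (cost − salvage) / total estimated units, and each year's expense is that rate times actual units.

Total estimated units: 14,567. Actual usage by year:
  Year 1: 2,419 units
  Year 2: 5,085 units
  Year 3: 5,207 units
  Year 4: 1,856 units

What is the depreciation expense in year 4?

$46,400

Depreciable base = $480,075 − $115,900 = $364,175.
Rate = $364,175 / 14,567 units = $25 per unit.
Year 1: 2,419 × $25 = $60,475. Book value $419,600.
Year 2: 5,085 × $25 = $127,125. Book value $292,475.
Year 3: 5,207 × $25 = $130,175. Book value $162,300.
Year 4: 1,856 × $25 = $46,400. Book value $115,900.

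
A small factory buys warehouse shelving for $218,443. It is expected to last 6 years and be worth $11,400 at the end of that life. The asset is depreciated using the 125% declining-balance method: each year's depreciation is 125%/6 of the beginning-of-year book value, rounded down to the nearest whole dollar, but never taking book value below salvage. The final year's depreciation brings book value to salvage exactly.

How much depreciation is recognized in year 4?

$22,580

Depreciable base = $218,443 − $11,400 = $207,043.
Year 1: ⌊$218,443 × 125%/6⌋ = $45,508. Book value $172,935.
Year 2: ⌊$172,935 × 125%/6⌋ = $36,028. Book value $136,907.
Year 3: ⌊$136,907 × 125%/6⌋ = $28,522. Book value $108,385.
Year 4: ⌊$108,385 × 125%/6⌋ = $22,580. Book value $85,805.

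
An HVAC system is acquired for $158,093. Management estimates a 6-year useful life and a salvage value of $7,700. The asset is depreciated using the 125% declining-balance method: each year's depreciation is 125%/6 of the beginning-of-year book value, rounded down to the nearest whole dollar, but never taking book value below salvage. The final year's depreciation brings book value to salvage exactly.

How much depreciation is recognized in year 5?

$12,937

Depreciable base = $158,093 − $7,700 = $150,393.
Year 1: ⌊$158,093 × 125%/6⌋ = $32,936. Book value $125,157.
Year 2: ⌊$125,157 × 125%/6⌋ = $26,074. Book value $99,083.
Year 3: ⌊$99,083 × 125%/6⌋ = $20,642. Book value $78,441.
Year 4: ⌊$78,441 × 125%/6⌋ = $16,341. Book value $62,100.
Year 5: ⌊$62,100 × 125%/6⌋ = $12,937. Book value $49,163.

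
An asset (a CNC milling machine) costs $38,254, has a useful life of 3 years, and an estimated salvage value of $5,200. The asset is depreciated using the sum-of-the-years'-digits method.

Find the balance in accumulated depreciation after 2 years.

$27,545

Depreciable base = $38,254 − $5,200 = $33,054.
Sum of the years' digits = 3+2+1 = 6.
Year 1: $33,054 × 3/6 = $16,527. Book value $21,727.
Year 2: $33,054 × 2/6 = $11,018. Book value $10,709.
Accumulated through year 2 = $38,254 − $10,709 = $27,545.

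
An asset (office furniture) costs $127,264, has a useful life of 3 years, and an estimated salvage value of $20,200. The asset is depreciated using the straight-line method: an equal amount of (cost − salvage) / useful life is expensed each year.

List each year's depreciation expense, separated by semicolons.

$35,688; $35,688; $35,688

Depreciable base = $127,264 − $20,200 = $107,064.
Annual expense = $107,064 / 3 = $35,688.
End of year 1: book value $91,576.
End of year 2: book value $55,888.
End of year 3: book value $20,200.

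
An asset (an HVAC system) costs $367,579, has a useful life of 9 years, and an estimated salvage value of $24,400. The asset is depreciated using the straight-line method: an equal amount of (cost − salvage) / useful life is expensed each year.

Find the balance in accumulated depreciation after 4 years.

$152,524

Depreciable base = $367,579 − $24,400 = $343,179.
Annual expense = $343,179 / 9 = $38,131.
End of year 1: book value $329,448.
End of year 2: book value $291,317.
End of year 3: book value $253,186.
End of year 4: book value $215,055.
Accumulated through year 4 = $367,579 − $215,055 = $152,524.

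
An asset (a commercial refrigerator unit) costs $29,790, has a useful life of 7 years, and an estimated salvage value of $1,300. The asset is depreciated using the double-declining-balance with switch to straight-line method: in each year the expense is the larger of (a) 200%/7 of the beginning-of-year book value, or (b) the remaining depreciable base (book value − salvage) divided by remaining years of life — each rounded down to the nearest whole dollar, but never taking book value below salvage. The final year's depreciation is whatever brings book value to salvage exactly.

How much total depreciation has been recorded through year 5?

$24,250

Depreciable base = $29,790 − $1,300 = $28,490.
Year 1: DB = ⌊$29,790 × 200%/7⌋ = $8,511; SL = ⌊$28,490/7⌋ = $4,070 → take DB $8,511. Book value $21,279.
Year 2: DB = ⌊$21,279 × 200%/7⌋ = $6,079; SL = ⌊$19,979/6⌋ = $3,329 → take DB $6,079. Book value $15,200.
Year 3: DB = ⌊$15,200 × 200%/7⌋ = $4,342; SL = ⌊$13,900/5⌋ = $2,780 → take DB $4,342. Book value $10,858.
Year 4: DB = ⌊$10,858 × 200%/7⌋ = $3,102; SL = ⌊$9,558/4⌋ = $2,389 → take DB $3,102. Book value $7,756.
Year 5: DB = ⌊$7,756 × 200%/7⌋ = $2,216; SL = ⌊$6,456/3⌋ = $2,152 → take DB $2,216. Book value $5,540.
Accumulated through year 5 = $29,790 − $5,540 = $24,250.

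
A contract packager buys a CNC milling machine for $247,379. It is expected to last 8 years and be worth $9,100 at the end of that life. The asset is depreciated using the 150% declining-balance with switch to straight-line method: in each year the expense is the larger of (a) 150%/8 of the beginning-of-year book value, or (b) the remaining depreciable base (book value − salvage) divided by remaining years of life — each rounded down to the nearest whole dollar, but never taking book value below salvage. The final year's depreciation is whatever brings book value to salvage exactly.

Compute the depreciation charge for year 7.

Depreciable base = $247,379 − $9,100 = $238,279.
Year 1: DB = ⌊$247,379 × 150%/8⌋ = $46,383; SL = ⌊$238,279/8⌋ = $29,784 → take DB $46,383. Book value $200,996.
Year 2: DB = ⌊$200,996 × 150%/8⌋ = $37,686; SL = ⌊$191,896/7⌋ = $27,413 → take DB $37,686. Book value $163,310.
Year 3: DB = ⌊$163,310 × 150%/8⌋ = $30,620; SL = ⌊$154,210/6⌋ = $25,701 → take DB $30,620. Book value $132,690.
Year 4: DB = ⌊$132,690 × 150%/8⌋ = $24,879; SL = ⌊$123,590/5⌋ = $24,718 → take DB $24,879. Book value $107,811.
Year 5: DB = ⌊$107,811 × 150%/8⌋ = $20,214; SL = ⌊$98,711/4⌋ = $24,677 → take SL $24,677. Book value $83,134.
Year 6: DB = ⌊$83,134 × 150%/8⌋ = $15,587; SL = ⌊$74,034/3⌋ = $24,678 → take SL $24,678. Book value $58,456.
Year 7: DB = ⌊$58,456 × 150%/8⌋ = $10,960; SL = ⌊$49,356/2⌋ = $24,678 → take SL $24,678. Book value $33,778.

$24,678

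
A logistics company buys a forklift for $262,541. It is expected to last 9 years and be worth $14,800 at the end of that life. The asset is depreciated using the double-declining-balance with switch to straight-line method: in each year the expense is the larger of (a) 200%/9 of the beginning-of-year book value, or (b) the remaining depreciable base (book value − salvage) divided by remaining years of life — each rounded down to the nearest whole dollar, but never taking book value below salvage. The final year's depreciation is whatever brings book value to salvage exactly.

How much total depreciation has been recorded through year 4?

Depreciable base = $262,541 − $14,800 = $247,741.
Year 1: DB = ⌊$262,541 × 200%/9⌋ = $58,342; SL = ⌊$247,741/9⌋ = $27,526 → take DB $58,342. Book value $204,199.
Year 2: DB = ⌊$204,199 × 200%/9⌋ = $45,377; SL = ⌊$189,399/8⌋ = $23,674 → take DB $45,377. Book value $158,822.
Year 3: DB = ⌊$158,822 × 200%/9⌋ = $35,293; SL = ⌊$144,022/7⌋ = $20,574 → take DB $35,293. Book value $123,529.
Year 4: DB = ⌊$123,529 × 200%/9⌋ = $27,450; SL = ⌊$108,729/6⌋ = $18,121 → take DB $27,450. Book value $96,079.
Accumulated through year 4 = $262,541 − $96,079 = $166,462.

$166,462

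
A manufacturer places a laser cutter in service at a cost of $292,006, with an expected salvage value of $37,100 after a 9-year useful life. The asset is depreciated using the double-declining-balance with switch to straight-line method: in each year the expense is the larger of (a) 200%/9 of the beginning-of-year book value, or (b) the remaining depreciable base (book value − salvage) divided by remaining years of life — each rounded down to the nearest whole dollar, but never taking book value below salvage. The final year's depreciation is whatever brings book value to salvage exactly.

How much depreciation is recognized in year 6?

$18,470

Depreciable base = $292,006 − $37,100 = $254,906.
Year 1: DB = ⌊$292,006 × 200%/9⌋ = $64,890; SL = ⌊$254,906/9⌋ = $28,322 → take DB $64,890. Book value $227,116.
Year 2: DB = ⌊$227,116 × 200%/9⌋ = $50,470; SL = ⌊$190,016/8⌋ = $23,752 → take DB $50,470. Book value $176,646.
Year 3: DB = ⌊$176,646 × 200%/9⌋ = $39,254; SL = ⌊$139,546/7⌋ = $19,935 → take DB $39,254. Book value $137,392.
Year 4: DB = ⌊$137,392 × 200%/9⌋ = $30,531; SL = ⌊$100,292/6⌋ = $16,715 → take DB $30,531. Book value $106,861.
Year 5: DB = ⌊$106,861 × 200%/9⌋ = $23,746; SL = ⌊$69,761/5⌋ = $13,952 → take DB $23,746. Book value $83,115.
Year 6: DB = ⌊$83,115 × 200%/9⌋ = $18,470; SL = ⌊$46,015/4⌋ = $11,503 → take DB $18,470. Book value $64,645.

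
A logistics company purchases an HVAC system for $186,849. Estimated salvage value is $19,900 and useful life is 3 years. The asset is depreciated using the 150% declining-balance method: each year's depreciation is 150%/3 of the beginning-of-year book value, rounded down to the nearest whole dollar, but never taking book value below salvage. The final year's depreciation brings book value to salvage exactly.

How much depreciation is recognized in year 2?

$46,712

Depreciable base = $186,849 − $19,900 = $166,949.
Year 1: ⌊$186,849 × 150%/3⌋ = $93,424. Book value $93,425.
Year 2: ⌊$93,425 × 150%/3⌋ = $46,712. Book value $46,713.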